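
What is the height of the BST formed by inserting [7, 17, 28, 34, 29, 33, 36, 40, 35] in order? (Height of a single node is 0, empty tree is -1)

Insertion order: [7, 17, 28, 34, 29, 33, 36, 40, 35]
Tree (level-order array): [7, None, 17, None, 28, None, 34, 29, 36, None, 33, 35, 40]
Compute height bottom-up (empty subtree = -1):
  height(33) = 1 + max(-1, -1) = 0
  height(29) = 1 + max(-1, 0) = 1
  height(35) = 1 + max(-1, -1) = 0
  height(40) = 1 + max(-1, -1) = 0
  height(36) = 1 + max(0, 0) = 1
  height(34) = 1 + max(1, 1) = 2
  height(28) = 1 + max(-1, 2) = 3
  height(17) = 1 + max(-1, 3) = 4
  height(7) = 1 + max(-1, 4) = 5
Height = 5


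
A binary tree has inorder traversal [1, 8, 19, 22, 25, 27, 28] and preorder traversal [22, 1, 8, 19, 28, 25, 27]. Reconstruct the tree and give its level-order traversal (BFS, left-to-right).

Inorder:  [1, 8, 19, 22, 25, 27, 28]
Preorder: [22, 1, 8, 19, 28, 25, 27]
Algorithm: preorder visits root first, so consume preorder in order;
for each root, split the current inorder slice at that value into
left-subtree inorder and right-subtree inorder, then recurse.
Recursive splits:
  root=22; inorder splits into left=[1, 8, 19], right=[25, 27, 28]
  root=1; inorder splits into left=[], right=[8, 19]
  root=8; inorder splits into left=[], right=[19]
  root=19; inorder splits into left=[], right=[]
  root=28; inorder splits into left=[25, 27], right=[]
  root=25; inorder splits into left=[], right=[27]
  root=27; inorder splits into left=[], right=[]
Reconstructed level-order: [22, 1, 28, 8, 25, 19, 27]


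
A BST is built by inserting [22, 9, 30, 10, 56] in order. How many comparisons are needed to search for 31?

Search path for 31: 22 -> 30 -> 56
Found: False
Comparisons: 3


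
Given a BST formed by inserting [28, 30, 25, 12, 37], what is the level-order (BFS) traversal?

Tree insertion order: [28, 30, 25, 12, 37]
Tree (level-order array): [28, 25, 30, 12, None, None, 37]
BFS from the root, enqueuing left then right child of each popped node:
  queue [28] -> pop 28, enqueue [25, 30], visited so far: [28]
  queue [25, 30] -> pop 25, enqueue [12], visited so far: [28, 25]
  queue [30, 12] -> pop 30, enqueue [37], visited so far: [28, 25, 30]
  queue [12, 37] -> pop 12, enqueue [none], visited so far: [28, 25, 30, 12]
  queue [37] -> pop 37, enqueue [none], visited so far: [28, 25, 30, 12, 37]
Result: [28, 25, 30, 12, 37]


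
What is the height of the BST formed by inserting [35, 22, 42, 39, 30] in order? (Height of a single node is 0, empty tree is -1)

Insertion order: [35, 22, 42, 39, 30]
Tree (level-order array): [35, 22, 42, None, 30, 39]
Compute height bottom-up (empty subtree = -1):
  height(30) = 1 + max(-1, -1) = 0
  height(22) = 1 + max(-1, 0) = 1
  height(39) = 1 + max(-1, -1) = 0
  height(42) = 1 + max(0, -1) = 1
  height(35) = 1 + max(1, 1) = 2
Height = 2


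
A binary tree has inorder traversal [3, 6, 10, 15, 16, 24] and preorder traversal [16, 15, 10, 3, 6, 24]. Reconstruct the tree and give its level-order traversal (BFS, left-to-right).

Inorder:  [3, 6, 10, 15, 16, 24]
Preorder: [16, 15, 10, 3, 6, 24]
Algorithm: preorder visits root first, so consume preorder in order;
for each root, split the current inorder slice at that value into
left-subtree inorder and right-subtree inorder, then recurse.
Recursive splits:
  root=16; inorder splits into left=[3, 6, 10, 15], right=[24]
  root=15; inorder splits into left=[3, 6, 10], right=[]
  root=10; inorder splits into left=[3, 6], right=[]
  root=3; inorder splits into left=[], right=[6]
  root=6; inorder splits into left=[], right=[]
  root=24; inorder splits into left=[], right=[]
Reconstructed level-order: [16, 15, 24, 10, 3, 6]


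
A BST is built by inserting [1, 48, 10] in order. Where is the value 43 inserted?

Starting tree (level order): [1, None, 48, 10]
Insertion path: 1 -> 48 -> 10
Result: insert 43 as right child of 10
Final tree (level order): [1, None, 48, 10, None, None, 43]


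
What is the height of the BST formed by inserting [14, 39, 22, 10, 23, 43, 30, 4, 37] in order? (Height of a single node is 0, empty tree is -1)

Insertion order: [14, 39, 22, 10, 23, 43, 30, 4, 37]
Tree (level-order array): [14, 10, 39, 4, None, 22, 43, None, None, None, 23, None, None, None, 30, None, 37]
Compute height bottom-up (empty subtree = -1):
  height(4) = 1 + max(-1, -1) = 0
  height(10) = 1 + max(0, -1) = 1
  height(37) = 1 + max(-1, -1) = 0
  height(30) = 1 + max(-1, 0) = 1
  height(23) = 1 + max(-1, 1) = 2
  height(22) = 1 + max(-1, 2) = 3
  height(43) = 1 + max(-1, -1) = 0
  height(39) = 1 + max(3, 0) = 4
  height(14) = 1 + max(1, 4) = 5
Height = 5


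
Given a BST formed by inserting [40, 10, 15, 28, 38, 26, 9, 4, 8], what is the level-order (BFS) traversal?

Tree insertion order: [40, 10, 15, 28, 38, 26, 9, 4, 8]
Tree (level-order array): [40, 10, None, 9, 15, 4, None, None, 28, None, 8, 26, 38]
BFS from the root, enqueuing left then right child of each popped node:
  queue [40] -> pop 40, enqueue [10], visited so far: [40]
  queue [10] -> pop 10, enqueue [9, 15], visited so far: [40, 10]
  queue [9, 15] -> pop 9, enqueue [4], visited so far: [40, 10, 9]
  queue [15, 4] -> pop 15, enqueue [28], visited so far: [40, 10, 9, 15]
  queue [4, 28] -> pop 4, enqueue [8], visited so far: [40, 10, 9, 15, 4]
  queue [28, 8] -> pop 28, enqueue [26, 38], visited so far: [40, 10, 9, 15, 4, 28]
  queue [8, 26, 38] -> pop 8, enqueue [none], visited so far: [40, 10, 9, 15, 4, 28, 8]
  queue [26, 38] -> pop 26, enqueue [none], visited so far: [40, 10, 9, 15, 4, 28, 8, 26]
  queue [38] -> pop 38, enqueue [none], visited so far: [40, 10, 9, 15, 4, 28, 8, 26, 38]
Result: [40, 10, 9, 15, 4, 28, 8, 26, 38]


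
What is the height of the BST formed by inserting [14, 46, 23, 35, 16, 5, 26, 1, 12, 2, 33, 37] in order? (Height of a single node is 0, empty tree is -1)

Insertion order: [14, 46, 23, 35, 16, 5, 26, 1, 12, 2, 33, 37]
Tree (level-order array): [14, 5, 46, 1, 12, 23, None, None, 2, None, None, 16, 35, None, None, None, None, 26, 37, None, 33]
Compute height bottom-up (empty subtree = -1):
  height(2) = 1 + max(-1, -1) = 0
  height(1) = 1 + max(-1, 0) = 1
  height(12) = 1 + max(-1, -1) = 0
  height(5) = 1 + max(1, 0) = 2
  height(16) = 1 + max(-1, -1) = 0
  height(33) = 1 + max(-1, -1) = 0
  height(26) = 1 + max(-1, 0) = 1
  height(37) = 1 + max(-1, -1) = 0
  height(35) = 1 + max(1, 0) = 2
  height(23) = 1 + max(0, 2) = 3
  height(46) = 1 + max(3, -1) = 4
  height(14) = 1 + max(2, 4) = 5
Height = 5


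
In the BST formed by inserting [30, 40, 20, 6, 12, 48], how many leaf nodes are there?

Tree built from: [30, 40, 20, 6, 12, 48]
Tree (level-order array): [30, 20, 40, 6, None, None, 48, None, 12]
Rule: A leaf has 0 children.
Per-node child counts:
  node 30: 2 child(ren)
  node 20: 1 child(ren)
  node 6: 1 child(ren)
  node 12: 0 child(ren)
  node 40: 1 child(ren)
  node 48: 0 child(ren)
Matching nodes: [12, 48]
Count of leaf nodes: 2


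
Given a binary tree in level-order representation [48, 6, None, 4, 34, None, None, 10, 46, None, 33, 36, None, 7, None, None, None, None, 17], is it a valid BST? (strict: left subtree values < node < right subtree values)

Level-order array: [48, 6, None, 4, 34, None, None, 10, 46, None, 33, 36, None, 7, None, None, None, None, 17]
Validate using subtree bounds (lo, hi): at each node, require lo < value < hi,
then recurse left with hi=value and right with lo=value.
Preorder trace (stopping at first violation):
  at node 48 with bounds (-inf, +inf): OK
  at node 6 with bounds (-inf, 48): OK
  at node 4 with bounds (-inf, 6): OK
  at node 34 with bounds (6, 48): OK
  at node 10 with bounds (6, 34): OK
  at node 33 with bounds (10, 34): OK
  at node 7 with bounds (10, 33): VIOLATION
Node 7 violates its bound: not (10 < 7 < 33).
Result: Not a valid BST


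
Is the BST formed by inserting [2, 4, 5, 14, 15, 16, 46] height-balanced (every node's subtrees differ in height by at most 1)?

Tree (level-order array): [2, None, 4, None, 5, None, 14, None, 15, None, 16, None, 46]
Definition: a tree is height-balanced if, at every node, |h(left) - h(right)| <= 1 (empty subtree has height -1).
Bottom-up per-node check:
  node 46: h_left=-1, h_right=-1, diff=0 [OK], height=0
  node 16: h_left=-1, h_right=0, diff=1 [OK], height=1
  node 15: h_left=-1, h_right=1, diff=2 [FAIL (|-1-1|=2 > 1)], height=2
  node 14: h_left=-1, h_right=2, diff=3 [FAIL (|-1-2|=3 > 1)], height=3
  node 5: h_left=-1, h_right=3, diff=4 [FAIL (|-1-3|=4 > 1)], height=4
  node 4: h_left=-1, h_right=4, diff=5 [FAIL (|-1-4|=5 > 1)], height=5
  node 2: h_left=-1, h_right=5, diff=6 [FAIL (|-1-5|=6 > 1)], height=6
Node 15 violates the condition: |-1 - 1| = 2 > 1.
Result: Not balanced


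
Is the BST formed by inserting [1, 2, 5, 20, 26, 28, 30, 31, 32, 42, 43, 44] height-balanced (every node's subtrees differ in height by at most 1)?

Tree (level-order array): [1, None, 2, None, 5, None, 20, None, 26, None, 28, None, 30, None, 31, None, 32, None, 42, None, 43, None, 44]
Definition: a tree is height-balanced if, at every node, |h(left) - h(right)| <= 1 (empty subtree has height -1).
Bottom-up per-node check:
  node 44: h_left=-1, h_right=-1, diff=0 [OK], height=0
  node 43: h_left=-1, h_right=0, diff=1 [OK], height=1
  node 42: h_left=-1, h_right=1, diff=2 [FAIL (|-1-1|=2 > 1)], height=2
  node 32: h_left=-1, h_right=2, diff=3 [FAIL (|-1-2|=3 > 1)], height=3
  node 31: h_left=-1, h_right=3, diff=4 [FAIL (|-1-3|=4 > 1)], height=4
  node 30: h_left=-1, h_right=4, diff=5 [FAIL (|-1-4|=5 > 1)], height=5
  node 28: h_left=-1, h_right=5, diff=6 [FAIL (|-1-5|=6 > 1)], height=6
  node 26: h_left=-1, h_right=6, diff=7 [FAIL (|-1-6|=7 > 1)], height=7
  node 20: h_left=-1, h_right=7, diff=8 [FAIL (|-1-7|=8 > 1)], height=8
  node 5: h_left=-1, h_right=8, diff=9 [FAIL (|-1-8|=9 > 1)], height=9
  node 2: h_left=-1, h_right=9, diff=10 [FAIL (|-1-9|=10 > 1)], height=10
  node 1: h_left=-1, h_right=10, diff=11 [FAIL (|-1-10|=11 > 1)], height=11
Node 42 violates the condition: |-1 - 1| = 2 > 1.
Result: Not balanced


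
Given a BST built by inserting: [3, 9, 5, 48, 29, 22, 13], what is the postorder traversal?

Tree insertion order: [3, 9, 5, 48, 29, 22, 13]
Tree (level-order array): [3, None, 9, 5, 48, None, None, 29, None, 22, None, 13]
Postorder traversal: [5, 13, 22, 29, 48, 9, 3]


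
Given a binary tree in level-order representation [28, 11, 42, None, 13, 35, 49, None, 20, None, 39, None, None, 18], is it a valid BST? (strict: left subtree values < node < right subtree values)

Level-order array: [28, 11, 42, None, 13, 35, 49, None, 20, None, 39, None, None, 18]
Validate using subtree bounds (lo, hi): at each node, require lo < value < hi,
then recurse left with hi=value and right with lo=value.
Preorder trace (stopping at first violation):
  at node 28 with bounds (-inf, +inf): OK
  at node 11 with bounds (-inf, 28): OK
  at node 13 with bounds (11, 28): OK
  at node 20 with bounds (13, 28): OK
  at node 18 with bounds (13, 20): OK
  at node 42 with bounds (28, +inf): OK
  at node 35 with bounds (28, 42): OK
  at node 39 with bounds (35, 42): OK
  at node 49 with bounds (42, +inf): OK
No violation found at any node.
Result: Valid BST


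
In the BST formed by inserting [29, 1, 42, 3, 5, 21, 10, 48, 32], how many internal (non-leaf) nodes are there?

Tree built from: [29, 1, 42, 3, 5, 21, 10, 48, 32]
Tree (level-order array): [29, 1, 42, None, 3, 32, 48, None, 5, None, None, None, None, None, 21, 10]
Rule: An internal node has at least one child.
Per-node child counts:
  node 29: 2 child(ren)
  node 1: 1 child(ren)
  node 3: 1 child(ren)
  node 5: 1 child(ren)
  node 21: 1 child(ren)
  node 10: 0 child(ren)
  node 42: 2 child(ren)
  node 32: 0 child(ren)
  node 48: 0 child(ren)
Matching nodes: [29, 1, 3, 5, 21, 42]
Count of internal (non-leaf) nodes: 6


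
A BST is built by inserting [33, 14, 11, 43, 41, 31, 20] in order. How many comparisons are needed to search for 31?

Search path for 31: 33 -> 14 -> 31
Found: True
Comparisons: 3


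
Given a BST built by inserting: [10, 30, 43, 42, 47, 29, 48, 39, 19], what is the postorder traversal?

Tree insertion order: [10, 30, 43, 42, 47, 29, 48, 39, 19]
Tree (level-order array): [10, None, 30, 29, 43, 19, None, 42, 47, None, None, 39, None, None, 48]
Postorder traversal: [19, 29, 39, 42, 48, 47, 43, 30, 10]


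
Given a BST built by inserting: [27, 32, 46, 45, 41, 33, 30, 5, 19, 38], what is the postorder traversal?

Tree insertion order: [27, 32, 46, 45, 41, 33, 30, 5, 19, 38]
Tree (level-order array): [27, 5, 32, None, 19, 30, 46, None, None, None, None, 45, None, 41, None, 33, None, None, 38]
Postorder traversal: [19, 5, 30, 38, 33, 41, 45, 46, 32, 27]


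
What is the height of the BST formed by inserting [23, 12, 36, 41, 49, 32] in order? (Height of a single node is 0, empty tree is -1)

Insertion order: [23, 12, 36, 41, 49, 32]
Tree (level-order array): [23, 12, 36, None, None, 32, 41, None, None, None, 49]
Compute height bottom-up (empty subtree = -1):
  height(12) = 1 + max(-1, -1) = 0
  height(32) = 1 + max(-1, -1) = 0
  height(49) = 1 + max(-1, -1) = 0
  height(41) = 1 + max(-1, 0) = 1
  height(36) = 1 + max(0, 1) = 2
  height(23) = 1 + max(0, 2) = 3
Height = 3


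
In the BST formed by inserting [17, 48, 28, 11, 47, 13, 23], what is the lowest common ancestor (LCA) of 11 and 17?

Tree insertion order: [17, 48, 28, 11, 47, 13, 23]
Tree (level-order array): [17, 11, 48, None, 13, 28, None, None, None, 23, 47]
In a BST, the LCA of p=11, q=17 is the first node v on the
root-to-leaf path with p <= v <= q (go left if both < v, right if both > v).
Walk from root:
  at 17: 11 <= 17 <= 17, this is the LCA
LCA = 17


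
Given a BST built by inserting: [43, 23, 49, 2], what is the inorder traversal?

Tree insertion order: [43, 23, 49, 2]
Tree (level-order array): [43, 23, 49, 2]
Inorder traversal: [2, 23, 43, 49]


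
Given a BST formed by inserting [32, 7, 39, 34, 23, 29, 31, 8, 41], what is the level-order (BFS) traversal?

Tree insertion order: [32, 7, 39, 34, 23, 29, 31, 8, 41]
Tree (level-order array): [32, 7, 39, None, 23, 34, 41, 8, 29, None, None, None, None, None, None, None, 31]
BFS from the root, enqueuing left then right child of each popped node:
  queue [32] -> pop 32, enqueue [7, 39], visited so far: [32]
  queue [7, 39] -> pop 7, enqueue [23], visited so far: [32, 7]
  queue [39, 23] -> pop 39, enqueue [34, 41], visited so far: [32, 7, 39]
  queue [23, 34, 41] -> pop 23, enqueue [8, 29], visited so far: [32, 7, 39, 23]
  queue [34, 41, 8, 29] -> pop 34, enqueue [none], visited so far: [32, 7, 39, 23, 34]
  queue [41, 8, 29] -> pop 41, enqueue [none], visited so far: [32, 7, 39, 23, 34, 41]
  queue [8, 29] -> pop 8, enqueue [none], visited so far: [32, 7, 39, 23, 34, 41, 8]
  queue [29] -> pop 29, enqueue [31], visited so far: [32, 7, 39, 23, 34, 41, 8, 29]
  queue [31] -> pop 31, enqueue [none], visited so far: [32, 7, 39, 23, 34, 41, 8, 29, 31]
Result: [32, 7, 39, 23, 34, 41, 8, 29, 31]


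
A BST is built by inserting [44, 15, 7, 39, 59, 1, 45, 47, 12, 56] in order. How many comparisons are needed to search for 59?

Search path for 59: 44 -> 59
Found: True
Comparisons: 2


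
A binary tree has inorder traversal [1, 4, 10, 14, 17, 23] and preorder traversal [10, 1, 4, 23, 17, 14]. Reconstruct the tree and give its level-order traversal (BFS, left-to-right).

Inorder:  [1, 4, 10, 14, 17, 23]
Preorder: [10, 1, 4, 23, 17, 14]
Algorithm: preorder visits root first, so consume preorder in order;
for each root, split the current inorder slice at that value into
left-subtree inorder and right-subtree inorder, then recurse.
Recursive splits:
  root=10; inorder splits into left=[1, 4], right=[14, 17, 23]
  root=1; inorder splits into left=[], right=[4]
  root=4; inorder splits into left=[], right=[]
  root=23; inorder splits into left=[14, 17], right=[]
  root=17; inorder splits into left=[14], right=[]
  root=14; inorder splits into left=[], right=[]
Reconstructed level-order: [10, 1, 23, 4, 17, 14]


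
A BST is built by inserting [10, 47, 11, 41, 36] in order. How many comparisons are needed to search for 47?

Search path for 47: 10 -> 47
Found: True
Comparisons: 2


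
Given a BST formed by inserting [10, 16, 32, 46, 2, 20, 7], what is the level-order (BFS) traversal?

Tree insertion order: [10, 16, 32, 46, 2, 20, 7]
Tree (level-order array): [10, 2, 16, None, 7, None, 32, None, None, 20, 46]
BFS from the root, enqueuing left then right child of each popped node:
  queue [10] -> pop 10, enqueue [2, 16], visited so far: [10]
  queue [2, 16] -> pop 2, enqueue [7], visited so far: [10, 2]
  queue [16, 7] -> pop 16, enqueue [32], visited so far: [10, 2, 16]
  queue [7, 32] -> pop 7, enqueue [none], visited so far: [10, 2, 16, 7]
  queue [32] -> pop 32, enqueue [20, 46], visited so far: [10, 2, 16, 7, 32]
  queue [20, 46] -> pop 20, enqueue [none], visited so far: [10, 2, 16, 7, 32, 20]
  queue [46] -> pop 46, enqueue [none], visited so far: [10, 2, 16, 7, 32, 20, 46]
Result: [10, 2, 16, 7, 32, 20, 46]


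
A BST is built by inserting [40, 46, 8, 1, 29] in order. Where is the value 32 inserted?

Starting tree (level order): [40, 8, 46, 1, 29]
Insertion path: 40 -> 8 -> 29
Result: insert 32 as right child of 29
Final tree (level order): [40, 8, 46, 1, 29, None, None, None, None, None, 32]


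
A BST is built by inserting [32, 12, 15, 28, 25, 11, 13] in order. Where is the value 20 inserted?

Starting tree (level order): [32, 12, None, 11, 15, None, None, 13, 28, None, None, 25]
Insertion path: 32 -> 12 -> 15 -> 28 -> 25
Result: insert 20 as left child of 25
Final tree (level order): [32, 12, None, 11, 15, None, None, 13, 28, None, None, 25, None, 20]


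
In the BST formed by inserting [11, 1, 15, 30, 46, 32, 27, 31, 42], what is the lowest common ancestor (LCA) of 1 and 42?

Tree insertion order: [11, 1, 15, 30, 46, 32, 27, 31, 42]
Tree (level-order array): [11, 1, 15, None, None, None, 30, 27, 46, None, None, 32, None, 31, 42]
In a BST, the LCA of p=1, q=42 is the first node v on the
root-to-leaf path with p <= v <= q (go left if both < v, right if both > v).
Walk from root:
  at 11: 1 <= 11 <= 42, this is the LCA
LCA = 11


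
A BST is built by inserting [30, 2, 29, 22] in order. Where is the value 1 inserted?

Starting tree (level order): [30, 2, None, None, 29, 22]
Insertion path: 30 -> 2
Result: insert 1 as left child of 2
Final tree (level order): [30, 2, None, 1, 29, None, None, 22]


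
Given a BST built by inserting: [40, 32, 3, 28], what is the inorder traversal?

Tree insertion order: [40, 32, 3, 28]
Tree (level-order array): [40, 32, None, 3, None, None, 28]
Inorder traversal: [3, 28, 32, 40]


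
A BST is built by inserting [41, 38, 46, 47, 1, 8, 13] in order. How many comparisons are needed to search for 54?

Search path for 54: 41 -> 46 -> 47
Found: False
Comparisons: 3


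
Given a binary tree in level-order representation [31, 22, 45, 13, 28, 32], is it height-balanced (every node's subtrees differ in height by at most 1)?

Tree (level-order array): [31, 22, 45, 13, 28, 32]
Definition: a tree is height-balanced if, at every node, |h(left) - h(right)| <= 1 (empty subtree has height -1).
Bottom-up per-node check:
  node 13: h_left=-1, h_right=-1, diff=0 [OK], height=0
  node 28: h_left=-1, h_right=-1, diff=0 [OK], height=0
  node 22: h_left=0, h_right=0, diff=0 [OK], height=1
  node 32: h_left=-1, h_right=-1, diff=0 [OK], height=0
  node 45: h_left=0, h_right=-1, diff=1 [OK], height=1
  node 31: h_left=1, h_right=1, diff=0 [OK], height=2
All nodes satisfy the balance condition.
Result: Balanced


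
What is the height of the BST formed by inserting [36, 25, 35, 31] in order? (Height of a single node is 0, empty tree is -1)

Insertion order: [36, 25, 35, 31]
Tree (level-order array): [36, 25, None, None, 35, 31]
Compute height bottom-up (empty subtree = -1):
  height(31) = 1 + max(-1, -1) = 0
  height(35) = 1 + max(0, -1) = 1
  height(25) = 1 + max(-1, 1) = 2
  height(36) = 1 + max(2, -1) = 3
Height = 3


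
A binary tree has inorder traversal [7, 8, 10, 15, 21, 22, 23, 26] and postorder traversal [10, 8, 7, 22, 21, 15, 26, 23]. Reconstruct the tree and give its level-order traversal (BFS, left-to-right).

Inorder:   [7, 8, 10, 15, 21, 22, 23, 26]
Postorder: [10, 8, 7, 22, 21, 15, 26, 23]
Algorithm: postorder visits root last, so walk postorder right-to-left;
each value is the root of the current inorder slice — split it at that
value, recurse on the right subtree first, then the left.
Recursive splits:
  root=23; inorder splits into left=[7, 8, 10, 15, 21, 22], right=[26]
  root=26; inorder splits into left=[], right=[]
  root=15; inorder splits into left=[7, 8, 10], right=[21, 22]
  root=21; inorder splits into left=[], right=[22]
  root=22; inorder splits into left=[], right=[]
  root=7; inorder splits into left=[], right=[8, 10]
  root=8; inorder splits into left=[], right=[10]
  root=10; inorder splits into left=[], right=[]
Reconstructed level-order: [23, 15, 26, 7, 21, 8, 22, 10]


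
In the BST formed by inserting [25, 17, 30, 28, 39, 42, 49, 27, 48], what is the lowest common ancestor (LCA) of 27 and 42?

Tree insertion order: [25, 17, 30, 28, 39, 42, 49, 27, 48]
Tree (level-order array): [25, 17, 30, None, None, 28, 39, 27, None, None, 42, None, None, None, 49, 48]
In a BST, the LCA of p=27, q=42 is the first node v on the
root-to-leaf path with p <= v <= q (go left if both < v, right if both > v).
Walk from root:
  at 25: both 27 and 42 > 25, go right
  at 30: 27 <= 30 <= 42, this is the LCA
LCA = 30


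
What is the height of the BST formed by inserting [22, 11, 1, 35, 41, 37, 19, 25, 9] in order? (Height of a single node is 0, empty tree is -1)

Insertion order: [22, 11, 1, 35, 41, 37, 19, 25, 9]
Tree (level-order array): [22, 11, 35, 1, 19, 25, 41, None, 9, None, None, None, None, 37]
Compute height bottom-up (empty subtree = -1):
  height(9) = 1 + max(-1, -1) = 0
  height(1) = 1 + max(-1, 0) = 1
  height(19) = 1 + max(-1, -1) = 0
  height(11) = 1 + max(1, 0) = 2
  height(25) = 1 + max(-1, -1) = 0
  height(37) = 1 + max(-1, -1) = 0
  height(41) = 1 + max(0, -1) = 1
  height(35) = 1 + max(0, 1) = 2
  height(22) = 1 + max(2, 2) = 3
Height = 3


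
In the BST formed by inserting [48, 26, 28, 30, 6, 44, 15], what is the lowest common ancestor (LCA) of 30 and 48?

Tree insertion order: [48, 26, 28, 30, 6, 44, 15]
Tree (level-order array): [48, 26, None, 6, 28, None, 15, None, 30, None, None, None, 44]
In a BST, the LCA of p=30, q=48 is the first node v on the
root-to-leaf path with p <= v <= q (go left if both < v, right if both > v).
Walk from root:
  at 48: 30 <= 48 <= 48, this is the LCA
LCA = 48


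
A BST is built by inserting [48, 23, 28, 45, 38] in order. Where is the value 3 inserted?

Starting tree (level order): [48, 23, None, None, 28, None, 45, 38]
Insertion path: 48 -> 23
Result: insert 3 as left child of 23
Final tree (level order): [48, 23, None, 3, 28, None, None, None, 45, 38]


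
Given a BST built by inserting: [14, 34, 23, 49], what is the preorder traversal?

Tree insertion order: [14, 34, 23, 49]
Tree (level-order array): [14, None, 34, 23, 49]
Preorder traversal: [14, 34, 23, 49]


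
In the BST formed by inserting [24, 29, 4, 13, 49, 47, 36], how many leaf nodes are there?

Tree built from: [24, 29, 4, 13, 49, 47, 36]
Tree (level-order array): [24, 4, 29, None, 13, None, 49, None, None, 47, None, 36]
Rule: A leaf has 0 children.
Per-node child counts:
  node 24: 2 child(ren)
  node 4: 1 child(ren)
  node 13: 0 child(ren)
  node 29: 1 child(ren)
  node 49: 1 child(ren)
  node 47: 1 child(ren)
  node 36: 0 child(ren)
Matching nodes: [13, 36]
Count of leaf nodes: 2


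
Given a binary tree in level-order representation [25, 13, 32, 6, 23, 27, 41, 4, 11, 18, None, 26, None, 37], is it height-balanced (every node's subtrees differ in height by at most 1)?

Tree (level-order array): [25, 13, 32, 6, 23, 27, 41, 4, 11, 18, None, 26, None, 37]
Definition: a tree is height-balanced if, at every node, |h(left) - h(right)| <= 1 (empty subtree has height -1).
Bottom-up per-node check:
  node 4: h_left=-1, h_right=-1, diff=0 [OK], height=0
  node 11: h_left=-1, h_right=-1, diff=0 [OK], height=0
  node 6: h_left=0, h_right=0, diff=0 [OK], height=1
  node 18: h_left=-1, h_right=-1, diff=0 [OK], height=0
  node 23: h_left=0, h_right=-1, diff=1 [OK], height=1
  node 13: h_left=1, h_right=1, diff=0 [OK], height=2
  node 26: h_left=-1, h_right=-1, diff=0 [OK], height=0
  node 27: h_left=0, h_right=-1, diff=1 [OK], height=1
  node 37: h_left=-1, h_right=-1, diff=0 [OK], height=0
  node 41: h_left=0, h_right=-1, diff=1 [OK], height=1
  node 32: h_left=1, h_right=1, diff=0 [OK], height=2
  node 25: h_left=2, h_right=2, diff=0 [OK], height=3
All nodes satisfy the balance condition.
Result: Balanced


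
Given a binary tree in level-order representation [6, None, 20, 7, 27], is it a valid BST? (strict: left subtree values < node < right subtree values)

Level-order array: [6, None, 20, 7, 27]
Validate using subtree bounds (lo, hi): at each node, require lo < value < hi,
then recurse left with hi=value and right with lo=value.
Preorder trace (stopping at first violation):
  at node 6 with bounds (-inf, +inf): OK
  at node 20 with bounds (6, +inf): OK
  at node 7 with bounds (6, 20): OK
  at node 27 with bounds (20, +inf): OK
No violation found at any node.
Result: Valid BST


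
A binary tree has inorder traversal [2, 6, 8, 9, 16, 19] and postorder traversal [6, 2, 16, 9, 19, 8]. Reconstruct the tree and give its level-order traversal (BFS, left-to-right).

Inorder:   [2, 6, 8, 9, 16, 19]
Postorder: [6, 2, 16, 9, 19, 8]
Algorithm: postorder visits root last, so walk postorder right-to-left;
each value is the root of the current inorder slice — split it at that
value, recurse on the right subtree first, then the left.
Recursive splits:
  root=8; inorder splits into left=[2, 6], right=[9, 16, 19]
  root=19; inorder splits into left=[9, 16], right=[]
  root=9; inorder splits into left=[], right=[16]
  root=16; inorder splits into left=[], right=[]
  root=2; inorder splits into left=[], right=[6]
  root=6; inorder splits into left=[], right=[]
Reconstructed level-order: [8, 2, 19, 6, 9, 16]


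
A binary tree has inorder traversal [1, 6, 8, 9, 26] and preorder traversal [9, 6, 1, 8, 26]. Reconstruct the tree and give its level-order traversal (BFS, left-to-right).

Inorder:  [1, 6, 8, 9, 26]
Preorder: [9, 6, 1, 8, 26]
Algorithm: preorder visits root first, so consume preorder in order;
for each root, split the current inorder slice at that value into
left-subtree inorder and right-subtree inorder, then recurse.
Recursive splits:
  root=9; inorder splits into left=[1, 6, 8], right=[26]
  root=6; inorder splits into left=[1], right=[8]
  root=1; inorder splits into left=[], right=[]
  root=8; inorder splits into left=[], right=[]
  root=26; inorder splits into left=[], right=[]
Reconstructed level-order: [9, 6, 26, 1, 8]


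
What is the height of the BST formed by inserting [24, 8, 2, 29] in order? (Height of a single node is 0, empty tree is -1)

Insertion order: [24, 8, 2, 29]
Tree (level-order array): [24, 8, 29, 2]
Compute height bottom-up (empty subtree = -1):
  height(2) = 1 + max(-1, -1) = 0
  height(8) = 1 + max(0, -1) = 1
  height(29) = 1 + max(-1, -1) = 0
  height(24) = 1 + max(1, 0) = 2
Height = 2


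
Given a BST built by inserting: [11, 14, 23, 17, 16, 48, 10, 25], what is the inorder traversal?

Tree insertion order: [11, 14, 23, 17, 16, 48, 10, 25]
Tree (level-order array): [11, 10, 14, None, None, None, 23, 17, 48, 16, None, 25]
Inorder traversal: [10, 11, 14, 16, 17, 23, 25, 48]


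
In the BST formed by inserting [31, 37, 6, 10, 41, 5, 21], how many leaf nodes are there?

Tree built from: [31, 37, 6, 10, 41, 5, 21]
Tree (level-order array): [31, 6, 37, 5, 10, None, 41, None, None, None, 21]
Rule: A leaf has 0 children.
Per-node child counts:
  node 31: 2 child(ren)
  node 6: 2 child(ren)
  node 5: 0 child(ren)
  node 10: 1 child(ren)
  node 21: 0 child(ren)
  node 37: 1 child(ren)
  node 41: 0 child(ren)
Matching nodes: [5, 21, 41]
Count of leaf nodes: 3


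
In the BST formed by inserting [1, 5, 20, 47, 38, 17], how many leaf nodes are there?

Tree built from: [1, 5, 20, 47, 38, 17]
Tree (level-order array): [1, None, 5, None, 20, 17, 47, None, None, 38]
Rule: A leaf has 0 children.
Per-node child counts:
  node 1: 1 child(ren)
  node 5: 1 child(ren)
  node 20: 2 child(ren)
  node 17: 0 child(ren)
  node 47: 1 child(ren)
  node 38: 0 child(ren)
Matching nodes: [17, 38]
Count of leaf nodes: 2


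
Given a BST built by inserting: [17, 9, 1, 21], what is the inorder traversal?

Tree insertion order: [17, 9, 1, 21]
Tree (level-order array): [17, 9, 21, 1]
Inorder traversal: [1, 9, 17, 21]


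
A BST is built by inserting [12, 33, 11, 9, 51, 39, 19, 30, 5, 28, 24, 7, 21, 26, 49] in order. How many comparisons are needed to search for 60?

Search path for 60: 12 -> 33 -> 51
Found: False
Comparisons: 3


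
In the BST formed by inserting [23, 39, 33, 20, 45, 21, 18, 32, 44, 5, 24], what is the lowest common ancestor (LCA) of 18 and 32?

Tree insertion order: [23, 39, 33, 20, 45, 21, 18, 32, 44, 5, 24]
Tree (level-order array): [23, 20, 39, 18, 21, 33, 45, 5, None, None, None, 32, None, 44, None, None, None, 24]
In a BST, the LCA of p=18, q=32 is the first node v on the
root-to-leaf path with p <= v <= q (go left if both < v, right if both > v).
Walk from root:
  at 23: 18 <= 23 <= 32, this is the LCA
LCA = 23


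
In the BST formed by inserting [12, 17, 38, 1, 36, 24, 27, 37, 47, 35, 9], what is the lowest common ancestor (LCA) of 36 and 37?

Tree insertion order: [12, 17, 38, 1, 36, 24, 27, 37, 47, 35, 9]
Tree (level-order array): [12, 1, 17, None, 9, None, 38, None, None, 36, 47, 24, 37, None, None, None, 27, None, None, None, 35]
In a BST, the LCA of p=36, q=37 is the first node v on the
root-to-leaf path with p <= v <= q (go left if both < v, right if both > v).
Walk from root:
  at 12: both 36 and 37 > 12, go right
  at 17: both 36 and 37 > 17, go right
  at 38: both 36 and 37 < 38, go left
  at 36: 36 <= 36 <= 37, this is the LCA
LCA = 36


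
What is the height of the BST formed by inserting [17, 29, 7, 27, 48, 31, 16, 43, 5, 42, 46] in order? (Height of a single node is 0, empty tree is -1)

Insertion order: [17, 29, 7, 27, 48, 31, 16, 43, 5, 42, 46]
Tree (level-order array): [17, 7, 29, 5, 16, 27, 48, None, None, None, None, None, None, 31, None, None, 43, 42, 46]
Compute height bottom-up (empty subtree = -1):
  height(5) = 1 + max(-1, -1) = 0
  height(16) = 1 + max(-1, -1) = 0
  height(7) = 1 + max(0, 0) = 1
  height(27) = 1 + max(-1, -1) = 0
  height(42) = 1 + max(-1, -1) = 0
  height(46) = 1 + max(-1, -1) = 0
  height(43) = 1 + max(0, 0) = 1
  height(31) = 1 + max(-1, 1) = 2
  height(48) = 1 + max(2, -1) = 3
  height(29) = 1 + max(0, 3) = 4
  height(17) = 1 + max(1, 4) = 5
Height = 5


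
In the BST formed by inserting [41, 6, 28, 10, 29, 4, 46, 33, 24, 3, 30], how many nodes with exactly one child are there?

Tree built from: [41, 6, 28, 10, 29, 4, 46, 33, 24, 3, 30]
Tree (level-order array): [41, 6, 46, 4, 28, None, None, 3, None, 10, 29, None, None, None, 24, None, 33, None, None, 30]
Rule: These are nodes with exactly 1 non-null child.
Per-node child counts:
  node 41: 2 child(ren)
  node 6: 2 child(ren)
  node 4: 1 child(ren)
  node 3: 0 child(ren)
  node 28: 2 child(ren)
  node 10: 1 child(ren)
  node 24: 0 child(ren)
  node 29: 1 child(ren)
  node 33: 1 child(ren)
  node 30: 0 child(ren)
  node 46: 0 child(ren)
Matching nodes: [4, 10, 29, 33]
Count of nodes with exactly one child: 4


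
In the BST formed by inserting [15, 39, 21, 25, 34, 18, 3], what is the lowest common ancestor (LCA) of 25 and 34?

Tree insertion order: [15, 39, 21, 25, 34, 18, 3]
Tree (level-order array): [15, 3, 39, None, None, 21, None, 18, 25, None, None, None, 34]
In a BST, the LCA of p=25, q=34 is the first node v on the
root-to-leaf path with p <= v <= q (go left if both < v, right if both > v).
Walk from root:
  at 15: both 25 and 34 > 15, go right
  at 39: both 25 and 34 < 39, go left
  at 21: both 25 and 34 > 21, go right
  at 25: 25 <= 25 <= 34, this is the LCA
LCA = 25


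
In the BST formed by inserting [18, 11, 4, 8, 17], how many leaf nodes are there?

Tree built from: [18, 11, 4, 8, 17]
Tree (level-order array): [18, 11, None, 4, 17, None, 8]
Rule: A leaf has 0 children.
Per-node child counts:
  node 18: 1 child(ren)
  node 11: 2 child(ren)
  node 4: 1 child(ren)
  node 8: 0 child(ren)
  node 17: 0 child(ren)
Matching nodes: [8, 17]
Count of leaf nodes: 2


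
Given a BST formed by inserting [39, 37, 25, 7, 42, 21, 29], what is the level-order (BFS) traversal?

Tree insertion order: [39, 37, 25, 7, 42, 21, 29]
Tree (level-order array): [39, 37, 42, 25, None, None, None, 7, 29, None, 21]
BFS from the root, enqueuing left then right child of each popped node:
  queue [39] -> pop 39, enqueue [37, 42], visited so far: [39]
  queue [37, 42] -> pop 37, enqueue [25], visited so far: [39, 37]
  queue [42, 25] -> pop 42, enqueue [none], visited so far: [39, 37, 42]
  queue [25] -> pop 25, enqueue [7, 29], visited so far: [39, 37, 42, 25]
  queue [7, 29] -> pop 7, enqueue [21], visited so far: [39, 37, 42, 25, 7]
  queue [29, 21] -> pop 29, enqueue [none], visited so far: [39, 37, 42, 25, 7, 29]
  queue [21] -> pop 21, enqueue [none], visited so far: [39, 37, 42, 25, 7, 29, 21]
Result: [39, 37, 42, 25, 7, 29, 21]


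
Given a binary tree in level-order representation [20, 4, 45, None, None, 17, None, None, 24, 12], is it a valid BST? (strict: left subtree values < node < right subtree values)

Level-order array: [20, 4, 45, None, None, 17, None, None, 24, 12]
Validate using subtree bounds (lo, hi): at each node, require lo < value < hi,
then recurse left with hi=value and right with lo=value.
Preorder trace (stopping at first violation):
  at node 20 with bounds (-inf, +inf): OK
  at node 4 with bounds (-inf, 20): OK
  at node 45 with bounds (20, +inf): OK
  at node 17 with bounds (20, 45): VIOLATION
Node 17 violates its bound: not (20 < 17 < 45).
Result: Not a valid BST


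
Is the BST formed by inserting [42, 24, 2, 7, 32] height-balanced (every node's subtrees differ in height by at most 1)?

Tree (level-order array): [42, 24, None, 2, 32, None, 7]
Definition: a tree is height-balanced if, at every node, |h(left) - h(right)| <= 1 (empty subtree has height -1).
Bottom-up per-node check:
  node 7: h_left=-1, h_right=-1, diff=0 [OK], height=0
  node 2: h_left=-1, h_right=0, diff=1 [OK], height=1
  node 32: h_left=-1, h_right=-1, diff=0 [OK], height=0
  node 24: h_left=1, h_right=0, diff=1 [OK], height=2
  node 42: h_left=2, h_right=-1, diff=3 [FAIL (|2--1|=3 > 1)], height=3
Node 42 violates the condition: |2 - -1| = 3 > 1.
Result: Not balanced


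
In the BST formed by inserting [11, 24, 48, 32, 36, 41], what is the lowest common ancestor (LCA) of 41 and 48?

Tree insertion order: [11, 24, 48, 32, 36, 41]
Tree (level-order array): [11, None, 24, None, 48, 32, None, None, 36, None, 41]
In a BST, the LCA of p=41, q=48 is the first node v on the
root-to-leaf path with p <= v <= q (go left if both < v, right if both > v).
Walk from root:
  at 11: both 41 and 48 > 11, go right
  at 24: both 41 and 48 > 24, go right
  at 48: 41 <= 48 <= 48, this is the LCA
LCA = 48


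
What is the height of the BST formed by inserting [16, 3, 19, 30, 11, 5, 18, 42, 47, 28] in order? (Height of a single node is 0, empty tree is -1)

Insertion order: [16, 3, 19, 30, 11, 5, 18, 42, 47, 28]
Tree (level-order array): [16, 3, 19, None, 11, 18, 30, 5, None, None, None, 28, 42, None, None, None, None, None, 47]
Compute height bottom-up (empty subtree = -1):
  height(5) = 1 + max(-1, -1) = 0
  height(11) = 1 + max(0, -1) = 1
  height(3) = 1 + max(-1, 1) = 2
  height(18) = 1 + max(-1, -1) = 0
  height(28) = 1 + max(-1, -1) = 0
  height(47) = 1 + max(-1, -1) = 0
  height(42) = 1 + max(-1, 0) = 1
  height(30) = 1 + max(0, 1) = 2
  height(19) = 1 + max(0, 2) = 3
  height(16) = 1 + max(2, 3) = 4
Height = 4


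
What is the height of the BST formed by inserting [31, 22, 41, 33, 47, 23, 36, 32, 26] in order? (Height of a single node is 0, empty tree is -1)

Insertion order: [31, 22, 41, 33, 47, 23, 36, 32, 26]
Tree (level-order array): [31, 22, 41, None, 23, 33, 47, None, 26, 32, 36]
Compute height bottom-up (empty subtree = -1):
  height(26) = 1 + max(-1, -1) = 0
  height(23) = 1 + max(-1, 0) = 1
  height(22) = 1 + max(-1, 1) = 2
  height(32) = 1 + max(-1, -1) = 0
  height(36) = 1 + max(-1, -1) = 0
  height(33) = 1 + max(0, 0) = 1
  height(47) = 1 + max(-1, -1) = 0
  height(41) = 1 + max(1, 0) = 2
  height(31) = 1 + max(2, 2) = 3
Height = 3


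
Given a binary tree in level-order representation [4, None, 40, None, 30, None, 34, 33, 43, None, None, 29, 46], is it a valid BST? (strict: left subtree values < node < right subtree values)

Level-order array: [4, None, 40, None, 30, None, 34, 33, 43, None, None, 29, 46]
Validate using subtree bounds (lo, hi): at each node, require lo < value < hi,
then recurse left with hi=value and right with lo=value.
Preorder trace (stopping at first violation):
  at node 4 with bounds (-inf, +inf): OK
  at node 40 with bounds (4, +inf): OK
  at node 30 with bounds (40, +inf): VIOLATION
Node 30 violates its bound: not (40 < 30 < +inf).
Result: Not a valid BST


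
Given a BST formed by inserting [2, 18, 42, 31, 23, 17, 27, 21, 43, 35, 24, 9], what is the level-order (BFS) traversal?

Tree insertion order: [2, 18, 42, 31, 23, 17, 27, 21, 43, 35, 24, 9]
Tree (level-order array): [2, None, 18, 17, 42, 9, None, 31, 43, None, None, 23, 35, None, None, 21, 27, None, None, None, None, 24]
BFS from the root, enqueuing left then right child of each popped node:
  queue [2] -> pop 2, enqueue [18], visited so far: [2]
  queue [18] -> pop 18, enqueue [17, 42], visited so far: [2, 18]
  queue [17, 42] -> pop 17, enqueue [9], visited so far: [2, 18, 17]
  queue [42, 9] -> pop 42, enqueue [31, 43], visited so far: [2, 18, 17, 42]
  queue [9, 31, 43] -> pop 9, enqueue [none], visited so far: [2, 18, 17, 42, 9]
  queue [31, 43] -> pop 31, enqueue [23, 35], visited so far: [2, 18, 17, 42, 9, 31]
  queue [43, 23, 35] -> pop 43, enqueue [none], visited so far: [2, 18, 17, 42, 9, 31, 43]
  queue [23, 35] -> pop 23, enqueue [21, 27], visited so far: [2, 18, 17, 42, 9, 31, 43, 23]
  queue [35, 21, 27] -> pop 35, enqueue [none], visited so far: [2, 18, 17, 42, 9, 31, 43, 23, 35]
  queue [21, 27] -> pop 21, enqueue [none], visited so far: [2, 18, 17, 42, 9, 31, 43, 23, 35, 21]
  queue [27] -> pop 27, enqueue [24], visited so far: [2, 18, 17, 42, 9, 31, 43, 23, 35, 21, 27]
  queue [24] -> pop 24, enqueue [none], visited so far: [2, 18, 17, 42, 9, 31, 43, 23, 35, 21, 27, 24]
Result: [2, 18, 17, 42, 9, 31, 43, 23, 35, 21, 27, 24]


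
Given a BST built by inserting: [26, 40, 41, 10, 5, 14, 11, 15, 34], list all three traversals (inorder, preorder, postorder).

Tree insertion order: [26, 40, 41, 10, 5, 14, 11, 15, 34]
Tree (level-order array): [26, 10, 40, 5, 14, 34, 41, None, None, 11, 15]
Inorder (L, root, R): [5, 10, 11, 14, 15, 26, 34, 40, 41]
Preorder (root, L, R): [26, 10, 5, 14, 11, 15, 40, 34, 41]
Postorder (L, R, root): [5, 11, 15, 14, 10, 34, 41, 40, 26]


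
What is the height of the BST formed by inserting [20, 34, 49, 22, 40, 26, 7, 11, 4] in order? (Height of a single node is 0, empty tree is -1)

Insertion order: [20, 34, 49, 22, 40, 26, 7, 11, 4]
Tree (level-order array): [20, 7, 34, 4, 11, 22, 49, None, None, None, None, None, 26, 40]
Compute height bottom-up (empty subtree = -1):
  height(4) = 1 + max(-1, -1) = 0
  height(11) = 1 + max(-1, -1) = 0
  height(7) = 1 + max(0, 0) = 1
  height(26) = 1 + max(-1, -1) = 0
  height(22) = 1 + max(-1, 0) = 1
  height(40) = 1 + max(-1, -1) = 0
  height(49) = 1 + max(0, -1) = 1
  height(34) = 1 + max(1, 1) = 2
  height(20) = 1 + max(1, 2) = 3
Height = 3


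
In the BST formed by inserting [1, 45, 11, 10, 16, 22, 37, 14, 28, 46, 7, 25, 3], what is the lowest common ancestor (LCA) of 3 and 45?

Tree insertion order: [1, 45, 11, 10, 16, 22, 37, 14, 28, 46, 7, 25, 3]
Tree (level-order array): [1, None, 45, 11, 46, 10, 16, None, None, 7, None, 14, 22, 3, None, None, None, None, 37, None, None, 28, None, 25]
In a BST, the LCA of p=3, q=45 is the first node v on the
root-to-leaf path with p <= v <= q (go left if both < v, right if both > v).
Walk from root:
  at 1: both 3 and 45 > 1, go right
  at 45: 3 <= 45 <= 45, this is the LCA
LCA = 45
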